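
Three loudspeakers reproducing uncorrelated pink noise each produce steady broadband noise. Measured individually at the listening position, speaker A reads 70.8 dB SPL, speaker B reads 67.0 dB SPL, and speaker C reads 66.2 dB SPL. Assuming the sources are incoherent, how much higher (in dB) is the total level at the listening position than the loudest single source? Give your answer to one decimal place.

2.5 dB

Uncorrelated sources add in intensity (power), not in dB.
L_total = 10·log₁₀(10^(70.8/10) + 10^(67.0/10) + 10^(66.2/10)) = 73.26 dB SPL.
Excess over the loudest (70.8 dB): 73.26 − 70.8 = 2.5 dB.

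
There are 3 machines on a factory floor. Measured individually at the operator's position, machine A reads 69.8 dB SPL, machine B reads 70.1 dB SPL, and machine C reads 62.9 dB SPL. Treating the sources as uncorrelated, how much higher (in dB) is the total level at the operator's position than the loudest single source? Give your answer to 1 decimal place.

3.3 dB

Add the sources as powers (linear), then convert back to dB:
L_total = 10·log₁₀(10^(69.8/10) + 10^(70.1/10) + 10^(62.9/10)) = 73.37 dB SPL.
Excess over the loudest (70.1 dB): 73.37 − 70.1 = 3.3 dB.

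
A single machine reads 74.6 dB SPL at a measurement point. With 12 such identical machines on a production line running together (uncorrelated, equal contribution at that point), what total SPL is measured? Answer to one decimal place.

12 equal incoherent sources raise the level by 10·log₁₀(12) = 10.79 dB.
L_total = 74.6 + 10.79 = 85.4 dB SPL.

85.4 dB SPL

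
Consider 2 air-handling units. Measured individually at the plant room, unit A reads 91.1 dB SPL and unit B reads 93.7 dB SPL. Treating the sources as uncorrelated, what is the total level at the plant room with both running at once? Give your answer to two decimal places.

95.60 dB SPL

Add the sources as powers (linear), then convert back to dB:
L_total = 10·log₁₀(10^(91.1/10) + 10^(93.7/10)) = 10·log₁₀(3632000000) = 95.60 dB SPL.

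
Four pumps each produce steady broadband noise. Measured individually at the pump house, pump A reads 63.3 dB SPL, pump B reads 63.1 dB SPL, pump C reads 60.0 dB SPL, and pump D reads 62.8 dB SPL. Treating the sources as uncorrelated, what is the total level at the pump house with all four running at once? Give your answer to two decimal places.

Incoherent sources sum as intensities:
L_total = 10·log₁₀(10^(63.3/10) + 10^(63.1/10) + 10^(60.0/10) + 10^(62.8/10)) = 10·log₁₀(7085000) = 68.50 dB SPL.

68.50 dB SPL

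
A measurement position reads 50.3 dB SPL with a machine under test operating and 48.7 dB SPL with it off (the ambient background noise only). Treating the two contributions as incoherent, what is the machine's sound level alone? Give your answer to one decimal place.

Remove the background by subtracting linear intensities:
L_src = 10·log₁₀(10^(50.3/10) − 10^(48.7/10)) = 10·log₁₀(33020) = 45.2 dB SPL.

45.2 dB SPL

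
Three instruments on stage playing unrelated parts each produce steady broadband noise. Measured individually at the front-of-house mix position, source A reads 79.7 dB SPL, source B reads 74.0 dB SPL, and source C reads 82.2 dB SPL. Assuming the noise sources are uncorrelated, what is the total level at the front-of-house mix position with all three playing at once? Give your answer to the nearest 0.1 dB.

84.5 dB SPL

Uncorrelated sources add in intensity (power), not in dB.
L_total = 10·log₁₀(10^(79.7/10) + 10^(74.0/10) + 10^(82.2/10)) = 10·log₁₀(284400000) = 84.5 dB SPL.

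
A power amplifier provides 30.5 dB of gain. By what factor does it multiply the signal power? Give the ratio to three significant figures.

1120

Power ratio = 10^(dB/10).
10^(30.5/10) = 10^(3.050) = 1120.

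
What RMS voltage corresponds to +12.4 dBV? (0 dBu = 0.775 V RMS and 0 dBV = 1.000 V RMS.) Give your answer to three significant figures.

4.17 V

V = 1.000 V × 10^(+12.4/20).
= 1.000 × 4.169 = 4.17 V.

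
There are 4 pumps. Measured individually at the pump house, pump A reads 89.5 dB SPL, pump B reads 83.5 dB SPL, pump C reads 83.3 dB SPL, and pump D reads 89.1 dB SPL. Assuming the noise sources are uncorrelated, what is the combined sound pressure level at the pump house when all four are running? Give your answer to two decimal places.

Add the sources as powers (linear), then convert back to dB:
L_total = 10·log₁₀(10^(89.5/10) + 10^(83.5/10) + 10^(83.3/10) + 10^(89.1/10)) = 10·log₁₀(2142000000) = 93.31 dB SPL.

93.31 dB SPL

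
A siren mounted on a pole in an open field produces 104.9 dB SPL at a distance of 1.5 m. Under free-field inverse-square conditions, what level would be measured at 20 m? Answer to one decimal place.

82.4 dB SPL

Free-field point source: level drops by 20·log₁₀ of the distance ratio.
ΔL = −20·log₁₀(20/1.5) = -22.50 dB, so L₂ = 104.9 + (-22.50) = 82.4 dB SPL.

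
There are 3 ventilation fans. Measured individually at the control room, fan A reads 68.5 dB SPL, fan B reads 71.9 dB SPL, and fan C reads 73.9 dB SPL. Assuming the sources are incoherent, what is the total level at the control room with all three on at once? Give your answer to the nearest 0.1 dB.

76.7 dB SPL

Uncorrelated sources add in intensity (power), not in dB.
L_total = 10·log₁₀(10^(68.5/10) + 10^(71.9/10) + 10^(73.9/10)) = 10·log₁₀(47110000) = 76.7 dB SPL.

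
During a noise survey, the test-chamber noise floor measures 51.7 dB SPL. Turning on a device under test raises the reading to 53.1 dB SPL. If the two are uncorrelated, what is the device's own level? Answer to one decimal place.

Remove the background by subtracting linear intensities:
L_src = 10·log₁₀(10^(53.1/10) − 10^(51.7/10)) = 10·log₁₀(56260) = 47.5 dB SPL.

47.5 dB SPL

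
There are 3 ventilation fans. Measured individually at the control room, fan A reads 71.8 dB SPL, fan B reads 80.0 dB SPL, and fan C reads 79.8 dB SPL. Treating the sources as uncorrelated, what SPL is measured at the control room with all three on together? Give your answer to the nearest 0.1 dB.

83.2 dB SPL

Incoherent sources sum as intensities:
L_total = 10·log₁₀(10^(71.8/10) + 10^(80.0/10) + 10^(79.8/10)) = 10·log₁₀(210600000) = 83.2 dB SPL.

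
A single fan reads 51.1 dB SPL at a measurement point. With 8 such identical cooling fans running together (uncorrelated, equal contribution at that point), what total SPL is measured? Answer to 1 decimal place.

60.1 dB SPL

8 equal incoherent sources raise the level by 10·log₁₀(8) = 9.03 dB.
L_total = 51.1 + 9.03 = 60.1 dB SPL.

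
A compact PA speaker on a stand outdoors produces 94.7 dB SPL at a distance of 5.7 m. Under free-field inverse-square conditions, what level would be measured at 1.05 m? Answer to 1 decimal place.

For a point source in a free field, ΔL = −20·log₁₀(d₂/d₁).
ΔL = −20·log₁₀(1.05/5.7) = 14.69 dB, so L₂ = 94.7 + (14.69) = 109.4 dB SPL.

109.4 dB SPL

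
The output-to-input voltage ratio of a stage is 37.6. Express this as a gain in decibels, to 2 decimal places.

Voltage ratio → dB uses the 20·log₁₀ form:
20·log₁₀(37.6) = 31.50 dB.

31.50 dB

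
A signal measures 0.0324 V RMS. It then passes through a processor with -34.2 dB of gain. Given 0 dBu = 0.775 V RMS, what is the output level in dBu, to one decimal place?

-61.8 dBu

Input level: 20·log₁₀(0.0324/0.775) = -27.58 dBu.
Output: -27.58 − 34.2 = -61.8 dBu.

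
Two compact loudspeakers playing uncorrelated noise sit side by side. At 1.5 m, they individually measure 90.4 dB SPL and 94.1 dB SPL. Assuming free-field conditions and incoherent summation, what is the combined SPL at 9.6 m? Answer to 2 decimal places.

Combined at 1.5 m: 10·log₁₀(10^(90.4/10)+10^(94.1/10)) = 95.643 dB SPL.
Then apply −20·log₁₀(9.6/1.5) = -16.124 dB → 79.52 dB SPL.

79.52 dB SPL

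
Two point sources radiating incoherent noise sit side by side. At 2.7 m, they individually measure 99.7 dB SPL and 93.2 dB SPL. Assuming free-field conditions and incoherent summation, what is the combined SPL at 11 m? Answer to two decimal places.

Combined at 2.7 m: 10·log₁₀(10^(99.7/10)+10^(93.2/10)) = 100.577 dB SPL.
Then apply −20·log₁₀(11/2.7) = -12.201 dB → 88.38 dB SPL.

88.38 dB SPL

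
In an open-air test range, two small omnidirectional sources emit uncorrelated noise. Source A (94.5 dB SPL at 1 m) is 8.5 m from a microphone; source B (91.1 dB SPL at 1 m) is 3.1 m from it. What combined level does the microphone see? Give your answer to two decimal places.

At the listener: L_A = 94.5 − 20·log₁₀(8.5) = 75.912 dB; L_B = 91.1 − 20·log₁₀(3.1) = 81.273 dB.
Combined: 10·log₁₀(10^(75.912/10)+10^(81.273/10)) = 82.38 dB SPL.

82.38 dB SPL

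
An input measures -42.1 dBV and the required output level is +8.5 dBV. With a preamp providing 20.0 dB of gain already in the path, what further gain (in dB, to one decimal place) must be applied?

30.6 dB

The required make-up gain is the shortfall in the dB sum.
G = +8.5 − (-42.1) − 20.0 = 30.6 dB.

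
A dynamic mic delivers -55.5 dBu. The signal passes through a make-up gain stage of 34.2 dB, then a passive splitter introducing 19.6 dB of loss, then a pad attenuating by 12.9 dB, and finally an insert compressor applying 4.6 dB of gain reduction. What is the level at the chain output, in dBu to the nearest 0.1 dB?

-58.4 dBu

Gain stages sum in dB:
-55.5 + 34.2 − 19.6 − 12.9 − 4.6 = -58.4 dBu.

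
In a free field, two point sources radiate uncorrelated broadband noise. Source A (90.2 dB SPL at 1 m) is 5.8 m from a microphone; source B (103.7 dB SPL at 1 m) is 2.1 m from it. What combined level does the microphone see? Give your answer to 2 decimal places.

97.28 dB SPL

At the listener: L_A = 90.2 − 20·log₁₀(5.8) = 74.931 dB; L_B = 103.7 − 20·log₁₀(2.1) = 97.256 dB.
Combined: 10·log₁₀(10^(74.931/10)+10^(97.256/10)) = 97.28 dB SPL.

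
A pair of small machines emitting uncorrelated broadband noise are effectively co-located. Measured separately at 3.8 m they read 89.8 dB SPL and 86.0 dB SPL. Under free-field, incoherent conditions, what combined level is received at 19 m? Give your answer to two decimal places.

Combined at 3.8 m: 10·log₁₀(10^(89.8/10)+10^(86.0/10)) = 91.313 dB SPL.
Then apply −20·log₁₀(19/3.8) = -13.979 dB → 77.33 dB SPL.

77.33 dB SPL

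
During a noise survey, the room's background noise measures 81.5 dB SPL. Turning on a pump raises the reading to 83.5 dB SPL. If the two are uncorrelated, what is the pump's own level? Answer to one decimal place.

Background correction is a power subtraction:
L_src = 10·log₁₀(10^(83.5/10) − 10^(81.5/10)) = 10·log₁₀(82620000) = 79.2 dB SPL.

79.2 dB SPL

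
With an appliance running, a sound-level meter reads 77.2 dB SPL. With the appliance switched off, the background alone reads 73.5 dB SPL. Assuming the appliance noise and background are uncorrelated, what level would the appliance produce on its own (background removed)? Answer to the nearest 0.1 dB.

Background correction is a power subtraction:
L_src = 10·log₁₀(10^(77.2/10) − 10^(73.5/10)) = 10·log₁₀(30090000) = 74.8 dB SPL.

74.8 dB SPL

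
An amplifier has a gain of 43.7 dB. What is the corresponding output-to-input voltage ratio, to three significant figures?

Voltage ratio = 10^(dB/20).
10^(43.7/20) = 10^(2.185) = 153.

153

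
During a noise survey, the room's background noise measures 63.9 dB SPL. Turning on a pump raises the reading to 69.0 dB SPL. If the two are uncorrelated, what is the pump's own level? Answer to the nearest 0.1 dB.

Background correction is a power subtraction:
L_src = 10·log₁₀(10^(69.0/10) − 10^(63.9/10)) = 10·log₁₀(5489000) = 67.4 dB SPL.

67.4 dB SPL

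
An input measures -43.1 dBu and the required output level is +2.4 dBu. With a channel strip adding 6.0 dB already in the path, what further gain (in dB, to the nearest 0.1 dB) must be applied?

The required make-up gain is the shortfall in the dB sum.
G = +2.4 − (-43.1) − 6.0 = 39.5 dB.

39.5 dB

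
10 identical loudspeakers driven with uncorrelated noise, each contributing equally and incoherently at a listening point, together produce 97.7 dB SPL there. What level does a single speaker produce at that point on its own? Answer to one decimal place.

10 equal incoherent sources add 10·log₁₀(10) = 10.00 dB over one source.
L_one = 97.7 − 10.00 = 87.7 dB SPL.

87.7 dB SPL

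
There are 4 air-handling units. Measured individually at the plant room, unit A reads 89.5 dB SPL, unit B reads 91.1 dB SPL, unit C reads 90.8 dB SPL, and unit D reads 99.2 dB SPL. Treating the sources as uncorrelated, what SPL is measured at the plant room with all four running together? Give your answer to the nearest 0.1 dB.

Add the sources as powers (linear), then convert back to dB:
L_total = 10·log₁₀(10^(89.5/10) + 10^(91.1/10) + 10^(90.8/10) + 10^(99.2/10)) = 10·log₁₀(11699000000) = 100.7 dB SPL.

100.7 dB SPL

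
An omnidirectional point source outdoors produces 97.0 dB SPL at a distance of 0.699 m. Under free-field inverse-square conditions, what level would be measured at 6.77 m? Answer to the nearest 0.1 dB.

For a point source in a free field, ΔL = −20·log₁₀(d₂/d₁).
ΔL = −20·log₁₀(6.77/0.699) = -19.72 dB, so L₂ = 97.0 + (-19.72) = 77.3 dB SPL.

77.3 dB SPL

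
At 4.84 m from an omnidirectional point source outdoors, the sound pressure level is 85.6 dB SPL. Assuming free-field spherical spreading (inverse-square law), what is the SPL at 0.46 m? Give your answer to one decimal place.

For a point source in a free field, ΔL = −20·log₁₀(d₂/d₁).
ΔL = −20·log₁₀(0.46/4.84) = 20.44 dB, so L₂ = 85.6 + (20.44) = 106.0 dB SPL.

106.0 dB SPL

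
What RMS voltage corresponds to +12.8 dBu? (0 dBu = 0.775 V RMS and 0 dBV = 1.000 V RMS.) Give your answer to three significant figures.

V = 0.775 V × 10^(+12.8/20).
= 0.775 × 4.365 = 3.38 V.

3.38 V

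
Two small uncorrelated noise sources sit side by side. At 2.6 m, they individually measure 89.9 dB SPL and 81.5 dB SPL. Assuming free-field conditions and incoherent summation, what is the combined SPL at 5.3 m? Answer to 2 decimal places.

84.30 dB SPL

Combined at 2.6 m: 10·log₁₀(10^(89.9/10)+10^(81.5/10)) = 90.486 dB SPL.
Then apply −20·log₁₀(5.3/2.6) = -6.186 dB → 84.30 dB SPL.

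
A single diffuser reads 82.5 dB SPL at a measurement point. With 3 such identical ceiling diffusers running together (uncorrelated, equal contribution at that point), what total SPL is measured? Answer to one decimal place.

87.3 dB SPL

3 equal incoherent sources raise the level by 10·log₁₀(3) = 4.77 dB.
L_total = 82.5 + 4.77 = 87.3 dB SPL.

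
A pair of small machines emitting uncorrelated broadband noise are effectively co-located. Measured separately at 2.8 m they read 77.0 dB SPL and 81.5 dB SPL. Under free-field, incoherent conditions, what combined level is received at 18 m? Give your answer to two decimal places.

66.66 dB SPL

Combined at 2.8 m: 10·log₁₀(10^(77.0/10)+10^(81.5/10)) = 82.819 dB SPL.
Then apply −20·log₁₀(18/2.8) = -16.162 dB → 66.66 dB SPL.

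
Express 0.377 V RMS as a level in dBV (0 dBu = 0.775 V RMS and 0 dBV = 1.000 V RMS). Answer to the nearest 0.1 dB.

-8.5 dBV

dBV = 20·log₁₀(V / 1.000 V).
20·log₁₀(0.377/1.000) = -8.5 dBV.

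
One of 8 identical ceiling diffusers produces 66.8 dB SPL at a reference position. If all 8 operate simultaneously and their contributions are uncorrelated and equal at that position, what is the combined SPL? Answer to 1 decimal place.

75.8 dB SPL

8 equal incoherent sources raise the level by 10·log₁₀(8) = 9.03 dB.
L_total = 66.8 + 9.03 = 75.8 dB SPL.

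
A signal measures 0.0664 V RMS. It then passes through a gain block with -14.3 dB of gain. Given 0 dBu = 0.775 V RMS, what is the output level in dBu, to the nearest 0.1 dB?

-35.6 dBu

Input level: 20·log₁₀(0.0664/0.775) = -21.34 dBu.
Output: -21.34 − 14.3 = -35.6 dBu.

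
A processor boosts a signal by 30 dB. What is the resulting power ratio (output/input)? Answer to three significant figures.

Power ratio = 10^(dB/10).
10^(30/10) = 10^(3.000) = 1000.

1000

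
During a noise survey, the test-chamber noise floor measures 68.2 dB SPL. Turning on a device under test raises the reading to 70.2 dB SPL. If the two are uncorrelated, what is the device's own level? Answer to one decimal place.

Background correction is a power subtraction:
L_src = 10·log₁₀(10^(70.2/10) − 10^(68.2/10)) = 10·log₁₀(3864000) = 65.9 dB SPL.

65.9 dB SPL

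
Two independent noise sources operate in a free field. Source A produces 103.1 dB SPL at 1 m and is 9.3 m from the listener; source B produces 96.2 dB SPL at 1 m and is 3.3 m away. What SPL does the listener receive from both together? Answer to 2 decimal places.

At the listener: L_A = 103.1 − 20·log₁₀(9.3) = 83.730 dB; L_B = 96.2 − 20·log₁₀(3.3) = 85.830 dB.
Combined: 10·log₁₀(10^(83.730/10)+10^(85.830/10)) = 87.92 dB SPL.

87.92 dB SPL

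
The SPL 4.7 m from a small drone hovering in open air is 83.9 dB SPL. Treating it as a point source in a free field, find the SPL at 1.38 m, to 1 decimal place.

Free-field point source: level drops by 20·log₁₀ of the distance ratio.
ΔL = −20·log₁₀(1.38/4.7) = 10.64 dB, so L₂ = 83.9 + (10.64) = 94.5 dB SPL.

94.5 dB SPL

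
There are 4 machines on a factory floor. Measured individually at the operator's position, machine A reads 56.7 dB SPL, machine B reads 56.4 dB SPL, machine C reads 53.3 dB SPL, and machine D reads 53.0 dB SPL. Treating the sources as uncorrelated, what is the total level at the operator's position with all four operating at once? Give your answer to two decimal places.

61.20 dB SPL

Uncorrelated sources add in intensity (power), not in dB.
L_total = 10·log₁₀(10^(56.7/10) + 10^(56.4/10) + 10^(53.3/10) + 10^(53.0/10)) = 10·log₁₀(1318000) = 61.20 dB SPL.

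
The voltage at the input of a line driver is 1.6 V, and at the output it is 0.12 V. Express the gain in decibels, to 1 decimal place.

-22.5 dB

Voltage ratio → dB uses the 20·log₁₀ form:
20·log₁₀(0.12/1.6) = 20·log₁₀(0.07500) = -22.5 dB.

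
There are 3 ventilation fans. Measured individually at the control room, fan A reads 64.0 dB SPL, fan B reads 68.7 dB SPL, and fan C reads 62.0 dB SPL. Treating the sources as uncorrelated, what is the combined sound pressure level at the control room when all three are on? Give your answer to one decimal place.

Add the sources as powers (linear), then convert back to dB:
L_total = 10·log₁₀(10^(64.0/10) + 10^(68.7/10) + 10^(62.0/10)) = 10·log₁₀(11510000) = 70.6 dB SPL.

70.6 dB SPL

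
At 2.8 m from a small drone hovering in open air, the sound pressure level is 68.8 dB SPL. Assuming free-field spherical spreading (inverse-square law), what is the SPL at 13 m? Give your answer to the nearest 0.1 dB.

55.5 dB SPL

Free-field point source: level drops by 20·log₁₀ of the distance ratio.
ΔL = −20·log₁₀(13/2.8) = -13.34 dB, so L₂ = 68.8 + (-13.34) = 55.5 dB SPL.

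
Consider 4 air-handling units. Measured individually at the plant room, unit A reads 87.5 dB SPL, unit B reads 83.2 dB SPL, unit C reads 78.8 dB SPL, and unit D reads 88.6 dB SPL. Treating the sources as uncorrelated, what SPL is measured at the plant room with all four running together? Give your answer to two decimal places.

91.96 dB SPL

Add the sources as powers (linear), then convert back to dB:
L_total = 10·log₁₀(10^(87.5/10) + 10^(83.2/10) + 10^(78.8/10) + 10^(88.6/10)) = 10·log₁₀(1572000000) = 91.96 dB SPL.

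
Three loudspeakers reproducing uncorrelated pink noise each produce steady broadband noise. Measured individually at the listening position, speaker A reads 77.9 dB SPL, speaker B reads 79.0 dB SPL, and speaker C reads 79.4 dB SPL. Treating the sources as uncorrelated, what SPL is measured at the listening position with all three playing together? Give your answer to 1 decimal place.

83.6 dB SPL

Add the sources as powers (linear), then convert back to dB:
L_total = 10·log₁₀(10^(77.9/10) + 10^(79.0/10) + 10^(79.4/10)) = 10·log₁₀(228200000) = 83.6 dB SPL.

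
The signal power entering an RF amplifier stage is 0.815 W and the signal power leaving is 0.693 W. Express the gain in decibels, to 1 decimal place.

For a power ratio, dB = 10·log₁₀(P₂/P₁).
10·log₁₀(0.693/0.815) = 10·log₁₀(0.8503) = -0.7 dB.

-0.7 dB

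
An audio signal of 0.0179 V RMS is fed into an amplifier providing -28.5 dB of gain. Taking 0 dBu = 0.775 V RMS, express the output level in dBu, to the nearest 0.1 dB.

-61.2 dBu

Input level: 20·log₁₀(0.0179/0.775) = -32.73 dBu.
Output: -32.73 − 28.5 = -61.2 dBu.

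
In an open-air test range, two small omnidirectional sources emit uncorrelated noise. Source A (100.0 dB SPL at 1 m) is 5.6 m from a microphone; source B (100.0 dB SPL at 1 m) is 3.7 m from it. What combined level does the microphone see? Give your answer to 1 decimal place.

90.2 dB SPL

At the listener: L_A = 100.0 − 20·log₁₀(5.6) = 85.04 dB; L_B = 100.0 − 20·log₁₀(3.7) = 88.64 dB.
Combined: 10·log₁₀(10^(85.04/10)+10^(88.64/10)) = 90.2 dB SPL.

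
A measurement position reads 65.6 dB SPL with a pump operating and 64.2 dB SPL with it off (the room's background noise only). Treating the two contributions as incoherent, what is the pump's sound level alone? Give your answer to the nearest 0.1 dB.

60.0 dB SPL

Subtract intensities: L_src = 10·log₁₀(10^(L_total/10) − 10^(L_bg/10)).
L_src = 10·log₁₀(10^(65.6/10) − 10^(64.2/10)) = 10·log₁₀(1001000) = 60.0 dB SPL.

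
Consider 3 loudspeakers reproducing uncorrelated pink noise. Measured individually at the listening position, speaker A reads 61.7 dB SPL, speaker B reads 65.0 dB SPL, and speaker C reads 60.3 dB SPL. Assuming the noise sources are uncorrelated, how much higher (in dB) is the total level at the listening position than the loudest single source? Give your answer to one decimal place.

Add the sources as powers (linear), then convert back to dB:
L_total = 10·log₁₀(10^(61.7/10) + 10^(65.0/10) + 10^(60.3/10)) = 67.57 dB SPL.
Excess over the loudest (65.0 dB): 67.57 − 65.0 = 2.6 dB.

2.6 dB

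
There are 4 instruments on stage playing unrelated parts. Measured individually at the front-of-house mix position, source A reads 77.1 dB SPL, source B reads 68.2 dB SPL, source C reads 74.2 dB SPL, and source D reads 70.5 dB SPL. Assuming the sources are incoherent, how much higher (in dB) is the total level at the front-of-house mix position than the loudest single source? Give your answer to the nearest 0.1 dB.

Uncorrelated sources add in intensity (power), not in dB.
L_total = 10·log₁₀(10^(77.1/10) + 10^(68.2/10) + 10^(74.2/10) + 10^(70.5/10)) = 79.80 dB SPL.
Excess over the loudest (77.1 dB): 79.80 − 77.1 = 2.7 dB.

2.7 dB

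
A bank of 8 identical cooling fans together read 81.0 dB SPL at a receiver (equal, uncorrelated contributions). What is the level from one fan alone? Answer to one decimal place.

72.0 dB SPL

8 equal incoherent sources add 10·log₁₀(8) = 9.03 dB over one source.
L_one = 81.0 − 9.03 = 72.0 dB SPL.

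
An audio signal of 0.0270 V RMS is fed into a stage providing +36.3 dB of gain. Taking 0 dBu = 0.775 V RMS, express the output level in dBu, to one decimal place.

+7.1 dBu

Input level: 20·log₁₀(0.0270/0.775) = -29.16 dBu.
Output: -29.16 + 36.3 = +7.1 dBu.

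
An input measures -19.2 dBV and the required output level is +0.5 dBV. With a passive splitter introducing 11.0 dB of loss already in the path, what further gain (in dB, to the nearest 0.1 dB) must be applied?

30.7 dB

The required make-up gain is the shortfall in the dB sum.
G = +0.5 − (-19.2) + 11.0 = 30.7 dB.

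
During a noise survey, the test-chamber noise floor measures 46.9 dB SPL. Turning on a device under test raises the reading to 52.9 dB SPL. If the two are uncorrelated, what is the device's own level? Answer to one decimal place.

Subtract intensities: L_src = 10·log₁₀(10^(L_total/10) − 10^(L_bg/10)).
L_src = 10·log₁₀(10^(52.9/10) − 10^(46.9/10)) = 10·log₁₀(146000) = 51.6 dB SPL.

51.6 dB SPL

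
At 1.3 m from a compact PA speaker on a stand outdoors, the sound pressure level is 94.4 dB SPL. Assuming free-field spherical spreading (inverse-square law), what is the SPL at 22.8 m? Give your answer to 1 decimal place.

Free-field point source: level drops by 20·log₁₀ of the distance ratio.
ΔL = −20·log₁₀(22.8/1.3) = -24.88 dB, so L₂ = 94.4 + (-24.88) = 69.5 dB SPL.

69.5 dB SPL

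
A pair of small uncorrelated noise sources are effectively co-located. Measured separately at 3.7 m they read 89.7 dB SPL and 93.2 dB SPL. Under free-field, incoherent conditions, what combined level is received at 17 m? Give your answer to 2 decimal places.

81.56 dB SPL

Combined at 3.7 m: 10·log₁₀(10^(89.7/10)+10^(93.2/10)) = 94.804 dB SPL.
Then apply −20·log₁₀(17/3.7) = -13.245 dB → 81.56 dB SPL.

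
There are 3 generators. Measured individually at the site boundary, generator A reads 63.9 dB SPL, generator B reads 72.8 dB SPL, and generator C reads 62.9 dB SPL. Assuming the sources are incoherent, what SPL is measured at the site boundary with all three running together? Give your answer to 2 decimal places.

73.70 dB SPL

Uncorrelated sources add in intensity (power), not in dB.
L_total = 10·log₁₀(10^(63.9/10) + 10^(72.8/10) + 10^(62.9/10)) = 10·log₁₀(23460000) = 73.70 dB SPL.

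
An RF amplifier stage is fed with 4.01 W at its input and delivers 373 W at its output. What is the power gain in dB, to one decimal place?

19.7 dB

Power is a power quantity, so gain = 10·log₁₀(P_out/P_in).
10·log₁₀(373/4.01) = 10·log₁₀(93.02) = 19.7 dB.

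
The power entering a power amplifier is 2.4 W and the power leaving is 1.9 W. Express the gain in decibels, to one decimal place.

Power is a power quantity, so gain = 10·log₁₀(P_out/P_in).
10·log₁₀(1.9/2.4) = 10·log₁₀(0.7917) = -1.0 dB.

-1.0 dB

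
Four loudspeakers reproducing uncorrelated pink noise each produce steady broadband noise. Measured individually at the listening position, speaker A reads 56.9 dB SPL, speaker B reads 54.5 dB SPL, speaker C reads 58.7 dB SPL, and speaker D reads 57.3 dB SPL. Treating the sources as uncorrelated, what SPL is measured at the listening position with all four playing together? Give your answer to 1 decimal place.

63.1 dB SPL

Incoherent sources sum as intensities:
L_total = 10·log₁₀(10^(56.9/10) + 10^(54.5/10) + 10^(58.7/10) + 10^(57.3/10)) = 10·log₁₀(2050000) = 63.1 dB SPL.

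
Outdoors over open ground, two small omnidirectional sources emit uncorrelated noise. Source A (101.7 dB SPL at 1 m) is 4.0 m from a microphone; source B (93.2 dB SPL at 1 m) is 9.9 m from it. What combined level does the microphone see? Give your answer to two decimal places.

At the listener: L_A = 101.7 − 20·log₁₀(4.0) = 89.659 dB; L_B = 93.2 − 20·log₁₀(9.9) = 73.287 dB.
Combined: 10·log₁₀(10^(89.659/10)+10^(73.287/10)) = 89.76 dB SPL.

89.76 dB SPL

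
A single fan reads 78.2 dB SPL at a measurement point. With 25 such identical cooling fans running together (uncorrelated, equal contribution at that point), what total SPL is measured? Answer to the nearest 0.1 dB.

92.2 dB SPL

25 equal incoherent sources raise the level by 10·log₁₀(25) = 13.98 dB.
L_total = 78.2 + 13.98 = 92.2 dB SPL.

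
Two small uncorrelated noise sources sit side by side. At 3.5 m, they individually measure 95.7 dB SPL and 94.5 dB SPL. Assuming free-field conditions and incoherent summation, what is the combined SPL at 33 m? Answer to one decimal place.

78.7 dB SPL

Combined at 3.5 m: 10·log₁₀(10^(95.7/10)+10^(94.5/10)) = 98.15 dB SPL.
Then apply −20·log₁₀(33/3.5) = -19.49 dB → 78.7 dB SPL.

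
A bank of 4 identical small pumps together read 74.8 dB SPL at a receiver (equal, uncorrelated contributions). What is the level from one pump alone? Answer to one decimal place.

68.8 dB SPL

4 equal incoherent sources add 10·log₁₀(4) = 6.02 dB over one source.
L_one = 74.8 − 6.02 = 68.8 dB SPL.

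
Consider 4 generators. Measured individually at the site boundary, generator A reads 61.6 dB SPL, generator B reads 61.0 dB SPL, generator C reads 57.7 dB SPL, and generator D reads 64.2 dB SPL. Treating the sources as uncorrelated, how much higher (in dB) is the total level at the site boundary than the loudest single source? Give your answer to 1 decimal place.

3.5 dB

Add the sources as powers (linear), then convert back to dB:
L_total = 10·log₁₀(10^(61.6/10) + 10^(61.0/10) + 10^(57.7/10) + 10^(64.2/10)) = 67.73 dB SPL.
Excess over the loudest (64.2 dB): 67.73 − 64.2 = 3.5 dB.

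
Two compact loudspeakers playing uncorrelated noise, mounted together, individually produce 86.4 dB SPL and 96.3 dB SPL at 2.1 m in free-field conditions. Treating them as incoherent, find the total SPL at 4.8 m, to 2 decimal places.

Combined at 2.1 m: 10·log₁₀(10^(86.4/10)+10^(96.3/10)) = 96.723 dB SPL.
Then apply −20·log₁₀(4.8/2.1) = -7.180 dB → 89.54 dB SPL.

89.54 dB SPL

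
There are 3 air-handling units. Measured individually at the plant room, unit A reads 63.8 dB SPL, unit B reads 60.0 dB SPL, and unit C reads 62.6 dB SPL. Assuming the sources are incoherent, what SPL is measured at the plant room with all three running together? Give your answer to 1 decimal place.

67.2 dB SPL

Uncorrelated sources add in intensity (power), not in dB.
L_total = 10·log₁₀(10^(63.8/10) + 10^(60.0/10) + 10^(62.6/10)) = 10·log₁₀(5219000) = 67.2 dB SPL.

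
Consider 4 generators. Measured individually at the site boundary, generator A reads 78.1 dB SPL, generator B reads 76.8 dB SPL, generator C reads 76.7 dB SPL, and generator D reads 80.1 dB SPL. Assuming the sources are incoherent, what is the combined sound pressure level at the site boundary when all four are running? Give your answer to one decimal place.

84.2 dB SPL

Add the sources as powers (linear), then convert back to dB:
L_total = 10·log₁₀(10^(78.1/10) + 10^(76.8/10) + 10^(76.7/10) + 10^(80.1/10)) = 10·log₁₀(261500000) = 84.2 dB SPL.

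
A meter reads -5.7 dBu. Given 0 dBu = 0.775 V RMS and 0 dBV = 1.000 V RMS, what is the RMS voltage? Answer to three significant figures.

0.402 V

V = 0.775 V × 10^(-5.7/20).
= 0.775 × 0.5188 = 0.402 V.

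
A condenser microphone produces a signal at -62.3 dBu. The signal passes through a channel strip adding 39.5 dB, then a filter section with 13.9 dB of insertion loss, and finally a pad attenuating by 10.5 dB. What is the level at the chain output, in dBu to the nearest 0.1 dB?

-47.2 dBu

Gain stages sum in dB:
-62.3 + 39.5 − 13.9 − 10.5 = -47.2 dBu.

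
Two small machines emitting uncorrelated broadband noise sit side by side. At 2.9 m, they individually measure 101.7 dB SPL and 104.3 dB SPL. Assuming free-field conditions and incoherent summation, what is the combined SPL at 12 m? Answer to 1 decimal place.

Combined at 2.9 m: 10·log₁₀(10^(101.7/10)+10^(104.3/10)) = 106.20 dB SPL.
Then apply −20·log₁₀(12/2.9) = -12.34 dB → 93.9 dB SPL.

93.9 dB SPL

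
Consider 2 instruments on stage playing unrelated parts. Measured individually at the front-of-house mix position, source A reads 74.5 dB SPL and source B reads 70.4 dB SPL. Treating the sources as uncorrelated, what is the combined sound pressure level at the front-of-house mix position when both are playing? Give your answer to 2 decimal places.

Incoherent sources sum as intensities:
L_total = 10·log₁₀(10^(74.5/10) + 10^(70.4/10)) = 10·log₁₀(39150000) = 75.93 dB SPL.

75.93 dB SPL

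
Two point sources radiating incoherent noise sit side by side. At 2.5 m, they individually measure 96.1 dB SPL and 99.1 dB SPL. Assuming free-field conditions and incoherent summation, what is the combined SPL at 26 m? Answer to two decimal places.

80.52 dB SPL

Combined at 2.5 m: 10·log₁₀(10^(96.1/10)+10^(99.1/10)) = 100.864 dB SPL.
Then apply −20·log₁₀(26/2.5) = -20.341 dB → 80.52 dB SPL.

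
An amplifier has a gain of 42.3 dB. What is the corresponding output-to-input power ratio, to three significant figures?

17000

Power ratio = 10^(dB/10).
10^(42.3/10) = 10^(4.230) = 17000.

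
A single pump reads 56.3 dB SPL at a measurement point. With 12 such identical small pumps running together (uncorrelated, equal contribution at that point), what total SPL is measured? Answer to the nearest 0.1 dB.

67.1 dB SPL

12 equal incoherent sources raise the level by 10·log₁₀(12) = 10.79 dB.
L_total = 56.3 + 10.79 = 67.1 dB SPL.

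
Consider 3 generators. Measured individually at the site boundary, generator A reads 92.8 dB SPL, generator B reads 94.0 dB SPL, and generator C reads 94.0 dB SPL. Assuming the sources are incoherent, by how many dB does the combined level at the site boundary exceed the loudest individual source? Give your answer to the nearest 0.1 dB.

Add the sources as powers (linear), then convert back to dB:
L_total = 10·log₁₀(10^(92.8/10) + 10^(94.0/10) + 10^(94.0/10)) = 98.41 dB SPL.
Excess over the loudest (94.0 dB): 98.41 − 94.0 = 4.4 dB.

4.4 dB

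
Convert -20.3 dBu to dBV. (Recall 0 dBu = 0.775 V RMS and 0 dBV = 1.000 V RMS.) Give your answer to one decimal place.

-22.5 dBV

The offset between the scales is 20·log₁₀(0.775/1.000) = −2.214 dB.
So dBV = -20.3 − 2.214 = -22.5 dBV.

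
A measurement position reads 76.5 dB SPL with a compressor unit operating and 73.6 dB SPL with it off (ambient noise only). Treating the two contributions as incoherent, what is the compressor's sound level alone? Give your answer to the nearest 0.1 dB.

73.4 dB SPL

Subtract intensities: L_src = 10·log₁₀(10^(L_total/10) − 10^(L_bg/10)).
L_src = 10·log₁₀(10^(76.5/10) − 10^(73.6/10)) = 10·log₁₀(21760000) = 73.4 dB SPL.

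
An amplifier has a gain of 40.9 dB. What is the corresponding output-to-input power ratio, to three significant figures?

Power ratio = 10^(dB/10).
10^(40.9/10) = 10^(4.090) = 12300.

12300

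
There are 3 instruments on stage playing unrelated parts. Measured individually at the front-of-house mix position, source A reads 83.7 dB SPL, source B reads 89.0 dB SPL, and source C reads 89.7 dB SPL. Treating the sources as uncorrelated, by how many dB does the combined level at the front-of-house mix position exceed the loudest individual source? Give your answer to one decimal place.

3.2 dB

Add the sources as powers (linear), then convert back to dB:
L_total = 10·log₁₀(10^(83.7/10) + 10^(89.0/10) + 10^(89.7/10)) = 92.93 dB SPL.
Excess over the loudest (89.7 dB): 92.93 − 89.7 = 3.2 dB.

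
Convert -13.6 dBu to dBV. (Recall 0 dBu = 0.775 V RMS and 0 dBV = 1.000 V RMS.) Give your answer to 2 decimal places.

-15.81 dBV

The offset between the scales is 20·log₁₀(0.775/1.000) = −2.214 dB.
So dBV = -13.6 − 2.214 = -15.81 dBV.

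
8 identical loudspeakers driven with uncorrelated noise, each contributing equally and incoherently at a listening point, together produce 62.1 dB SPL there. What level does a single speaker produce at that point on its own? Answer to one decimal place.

8 equal incoherent sources add 10·log₁₀(8) = 9.03 dB over one source.
L_one = 62.1 − 9.03 = 53.1 dB SPL.

53.1 dB SPL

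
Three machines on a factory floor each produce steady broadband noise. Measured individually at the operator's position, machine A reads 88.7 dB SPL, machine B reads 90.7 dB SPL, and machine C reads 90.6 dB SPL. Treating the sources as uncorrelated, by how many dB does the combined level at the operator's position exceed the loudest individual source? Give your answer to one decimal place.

4.2 dB

Add the sources as powers (linear), then convert back to dB:
L_total = 10·log₁₀(10^(88.7/10) + 10^(90.7/10) + 10^(90.6/10)) = 94.86 dB SPL.
Excess over the loudest (90.7 dB): 94.86 − 90.7 = 4.2 dB.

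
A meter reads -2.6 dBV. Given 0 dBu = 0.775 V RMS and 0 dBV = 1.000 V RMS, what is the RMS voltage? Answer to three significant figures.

0.741 V

V = 1.000 V × 10^(-2.6/20).
= 1.000 × 0.7413 = 0.741 V.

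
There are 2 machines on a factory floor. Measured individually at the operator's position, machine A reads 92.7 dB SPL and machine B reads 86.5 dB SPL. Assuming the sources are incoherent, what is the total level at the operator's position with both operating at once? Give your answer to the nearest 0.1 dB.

Add the sources as powers (linear), then convert back to dB:
L_total = 10·log₁₀(10^(92.7/10) + 10^(86.5/10)) = 10·log₁₀(2309000000) = 93.6 dB SPL.

93.6 dB SPL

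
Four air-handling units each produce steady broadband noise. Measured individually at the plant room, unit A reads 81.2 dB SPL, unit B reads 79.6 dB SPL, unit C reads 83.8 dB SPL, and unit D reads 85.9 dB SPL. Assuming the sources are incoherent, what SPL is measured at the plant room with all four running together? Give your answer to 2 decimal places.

Uncorrelated sources add in intensity (power), not in dB.
L_total = 10·log₁₀(10^(81.2/10) + 10^(79.6/10) + 10^(83.8/10) + 10^(85.9/10)) = 10·log₁₀(852000000) = 89.30 dB SPL.

89.30 dB SPL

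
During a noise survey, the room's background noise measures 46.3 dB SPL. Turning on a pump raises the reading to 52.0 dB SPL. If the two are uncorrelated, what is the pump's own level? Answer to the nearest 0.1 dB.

Remove the background by subtracting linear intensities:
L_src = 10·log₁₀(10^(52.0/10) − 10^(46.3/10)) = 10·log₁₀(115800) = 50.6 dB SPL.

50.6 dB SPL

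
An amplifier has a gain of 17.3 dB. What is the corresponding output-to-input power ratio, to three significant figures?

53.7

Power ratio = 10^(dB/10).
10^(17.3/10) = 10^(1.730) = 53.7.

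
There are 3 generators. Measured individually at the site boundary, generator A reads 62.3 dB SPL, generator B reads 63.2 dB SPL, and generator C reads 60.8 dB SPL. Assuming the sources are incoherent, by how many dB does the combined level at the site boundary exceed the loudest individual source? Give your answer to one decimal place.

3.8 dB

Uncorrelated sources add in intensity (power), not in dB.
L_total = 10·log₁₀(10^(62.3/10) + 10^(63.2/10) + 10^(60.8/10)) = 66.98 dB SPL.
Excess over the loudest (63.2 dB): 66.98 − 63.2 = 3.8 dB.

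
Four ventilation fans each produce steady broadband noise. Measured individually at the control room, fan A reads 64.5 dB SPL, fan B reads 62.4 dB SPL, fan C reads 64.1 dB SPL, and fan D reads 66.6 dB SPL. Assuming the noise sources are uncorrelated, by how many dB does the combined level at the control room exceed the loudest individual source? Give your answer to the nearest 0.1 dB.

Incoherent sources sum as intensities:
L_total = 10·log₁₀(10^(64.5/10) + 10^(62.4/10) + 10^(64.1/10) + 10^(66.6/10)) = 70.68 dB SPL.
Excess over the loudest (66.6 dB): 70.68 − 66.6 = 4.1 dB.

4.1 dB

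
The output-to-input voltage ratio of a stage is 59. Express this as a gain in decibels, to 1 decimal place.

Voltage is an amplitude quantity, so gain = 20·log₁₀(V_out/V_in).
20·log₁₀(59) = 35.4 dB.

35.4 dB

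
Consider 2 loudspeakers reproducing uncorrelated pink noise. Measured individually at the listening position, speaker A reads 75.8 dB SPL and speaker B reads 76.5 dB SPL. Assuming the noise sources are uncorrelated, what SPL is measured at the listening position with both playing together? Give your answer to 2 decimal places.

79.17 dB SPL

Incoherent sources sum as intensities:
L_total = 10·log₁₀(10^(75.8/10) + 10^(76.5/10)) = 10·log₁₀(82690000) = 79.17 dB SPL.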